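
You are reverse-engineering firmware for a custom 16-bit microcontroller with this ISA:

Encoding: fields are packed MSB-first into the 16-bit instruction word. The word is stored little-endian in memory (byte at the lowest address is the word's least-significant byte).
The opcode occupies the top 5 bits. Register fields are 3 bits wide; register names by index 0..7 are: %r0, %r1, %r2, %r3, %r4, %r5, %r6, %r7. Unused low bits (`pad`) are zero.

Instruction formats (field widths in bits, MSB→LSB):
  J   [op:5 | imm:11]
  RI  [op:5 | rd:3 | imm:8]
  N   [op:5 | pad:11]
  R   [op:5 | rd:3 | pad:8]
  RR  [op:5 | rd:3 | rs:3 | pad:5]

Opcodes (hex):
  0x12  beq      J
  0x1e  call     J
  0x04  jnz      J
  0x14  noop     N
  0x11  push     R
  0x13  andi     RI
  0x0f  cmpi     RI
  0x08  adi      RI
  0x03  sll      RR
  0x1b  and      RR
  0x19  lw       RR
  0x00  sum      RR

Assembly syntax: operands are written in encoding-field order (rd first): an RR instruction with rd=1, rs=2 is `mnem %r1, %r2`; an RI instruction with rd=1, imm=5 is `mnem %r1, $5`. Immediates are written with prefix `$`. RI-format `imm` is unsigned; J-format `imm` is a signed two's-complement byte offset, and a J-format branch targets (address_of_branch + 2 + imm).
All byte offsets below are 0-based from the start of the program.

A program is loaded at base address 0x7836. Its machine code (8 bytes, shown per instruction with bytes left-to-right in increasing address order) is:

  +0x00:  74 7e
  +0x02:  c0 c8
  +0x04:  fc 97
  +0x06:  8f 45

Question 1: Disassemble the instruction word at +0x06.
[06] 8f 45 → 0x458f
  top 5b → 0x8 → adi [RI]
  rd@[10:8]=0x5 ⇒ %r5
  imm@[7:0]=0x8f ⇒ $143

adi %r5, $143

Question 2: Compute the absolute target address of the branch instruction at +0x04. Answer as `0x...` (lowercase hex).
@+04  little-endian(fc 97) = 0x97fc
  top 5b → 0x12 → beq [J]
  imm@[10:0]=0x7fc (s11→-4) ⇒ $-4
  target = base 0x7836 + off 0x04 + 2 + imm -4 = 0x7838

0x7838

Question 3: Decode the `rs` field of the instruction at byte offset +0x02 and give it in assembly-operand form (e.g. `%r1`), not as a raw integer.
[02] c0 c8 → 0xc8c0
  top 5b → 0x19 → lw [RR]
  rd@[10:8]=0x0 ⇒ %r0
  rs@[7:5]=0x6 ⇒ %r6

%r6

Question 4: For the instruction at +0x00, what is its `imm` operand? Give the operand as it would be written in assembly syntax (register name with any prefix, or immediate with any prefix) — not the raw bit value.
@+00  little-endian(74 7e) = 0x7e74
  op=0x7e74>>11=0xf ⇒ cmpi (RI)
  rd@[10:8]=0x6 ⇒ %r6
  imm@[7:0]=0x74 ⇒ $116

$116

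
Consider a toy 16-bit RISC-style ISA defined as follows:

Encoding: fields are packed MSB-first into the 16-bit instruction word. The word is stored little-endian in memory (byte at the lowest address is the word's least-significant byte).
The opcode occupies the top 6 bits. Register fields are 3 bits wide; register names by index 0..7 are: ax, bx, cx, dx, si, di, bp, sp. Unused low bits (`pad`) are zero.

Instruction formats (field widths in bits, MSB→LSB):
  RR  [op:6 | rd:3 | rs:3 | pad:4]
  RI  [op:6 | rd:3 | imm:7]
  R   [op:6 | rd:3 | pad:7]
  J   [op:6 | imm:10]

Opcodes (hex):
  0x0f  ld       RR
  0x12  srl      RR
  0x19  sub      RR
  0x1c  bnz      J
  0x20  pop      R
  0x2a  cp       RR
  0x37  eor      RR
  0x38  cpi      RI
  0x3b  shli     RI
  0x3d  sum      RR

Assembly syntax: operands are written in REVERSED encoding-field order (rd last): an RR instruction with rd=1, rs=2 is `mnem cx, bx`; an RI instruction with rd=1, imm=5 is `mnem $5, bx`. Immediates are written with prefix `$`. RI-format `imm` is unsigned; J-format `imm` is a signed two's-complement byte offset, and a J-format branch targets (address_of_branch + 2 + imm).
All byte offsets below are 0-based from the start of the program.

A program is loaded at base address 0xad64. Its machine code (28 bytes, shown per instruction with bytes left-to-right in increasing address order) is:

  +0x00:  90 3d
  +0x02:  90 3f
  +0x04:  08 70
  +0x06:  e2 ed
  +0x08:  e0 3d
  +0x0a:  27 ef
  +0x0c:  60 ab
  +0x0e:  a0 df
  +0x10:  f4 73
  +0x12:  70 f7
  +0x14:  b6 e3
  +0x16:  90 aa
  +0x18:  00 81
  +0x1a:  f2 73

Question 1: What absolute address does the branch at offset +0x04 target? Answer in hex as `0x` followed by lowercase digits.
+0x04: 08 70 ⇒ word 0x7008 (little)
  opcode bits[15:10]=0x1c: bnz/J
  [9:0] imm=8 = $8
  target = base 0xad64 + off 0x04 + 2 + imm 8 = 0xad72

0xad72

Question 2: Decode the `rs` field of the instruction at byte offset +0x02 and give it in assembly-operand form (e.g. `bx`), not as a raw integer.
@+02  little-endian(90 3f) = 0x3f90
  opcode bits[15:10]=0xf: ld/RR
  rd@[9:7]=0x7 ⇒ sp
  rs@[6:4]=0x1 ⇒ bx

bx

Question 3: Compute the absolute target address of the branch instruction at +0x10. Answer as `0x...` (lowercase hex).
0xad6a

@+10  little-endian(f4 73) = 0x73f4
  opcode bits[15:10]=0x1c: bnz/J
  [9:0] imm=1012 (s10→-12) = $-12
  target = base 0xad64 + off 0x10 + 2 + imm -12 = 0xad6a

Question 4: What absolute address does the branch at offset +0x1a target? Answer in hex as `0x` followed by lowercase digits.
0xad72

[1a] f2 73 → 0x73f2
  opcode bits[15:10]=0x1c: bnz/J
  imm@[9:0]=0x3f2 (s10→-14) ⇒ $-14
  target = base 0xad64 + off 0x1a + 2 + imm -14 = 0xad72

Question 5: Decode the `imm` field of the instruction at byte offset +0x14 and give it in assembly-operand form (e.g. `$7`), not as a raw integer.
off 0x14: read b6 e3 as little → 0xe3b6
  top 6b → 0x38 → cpi [RI]
  rd: (w>>7)&0x7=0x7 → sp
  imm: (w>>0)&0x7f=0x36 → $54

$54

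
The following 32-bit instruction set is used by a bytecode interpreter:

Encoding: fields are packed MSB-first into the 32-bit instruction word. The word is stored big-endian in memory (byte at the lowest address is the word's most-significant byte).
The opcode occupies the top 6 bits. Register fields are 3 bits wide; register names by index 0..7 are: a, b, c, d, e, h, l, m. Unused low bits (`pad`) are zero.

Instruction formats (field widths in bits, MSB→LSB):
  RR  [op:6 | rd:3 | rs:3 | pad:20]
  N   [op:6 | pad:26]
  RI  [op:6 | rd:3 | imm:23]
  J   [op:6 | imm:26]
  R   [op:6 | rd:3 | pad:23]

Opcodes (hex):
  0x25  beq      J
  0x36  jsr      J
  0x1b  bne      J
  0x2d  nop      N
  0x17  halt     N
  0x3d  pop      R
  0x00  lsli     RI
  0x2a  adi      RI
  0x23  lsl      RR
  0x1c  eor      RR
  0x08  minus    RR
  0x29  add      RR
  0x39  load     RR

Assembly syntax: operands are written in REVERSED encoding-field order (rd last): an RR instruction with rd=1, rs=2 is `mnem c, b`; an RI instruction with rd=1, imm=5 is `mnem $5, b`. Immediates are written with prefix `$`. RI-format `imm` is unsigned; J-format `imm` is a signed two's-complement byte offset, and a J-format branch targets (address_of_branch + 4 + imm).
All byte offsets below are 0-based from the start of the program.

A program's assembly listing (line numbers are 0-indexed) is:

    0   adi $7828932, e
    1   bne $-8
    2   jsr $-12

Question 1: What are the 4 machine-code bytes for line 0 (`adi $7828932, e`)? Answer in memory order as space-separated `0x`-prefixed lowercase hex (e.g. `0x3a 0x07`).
0xaa 0x77 0x75 0xc4

L0: adi op=0x2a:6|rd=4:3|imm=7828932:23 ⇒ 0xaa7775c4 ⇒ big aa 77 75 c4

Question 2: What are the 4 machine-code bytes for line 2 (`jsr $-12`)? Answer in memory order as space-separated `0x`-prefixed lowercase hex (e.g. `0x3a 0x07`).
0xdb 0xff 0xff 0xf4

2. jsr fields op=0x36:6|imm=-12:26 → word dbfffff4h → db ff ff f4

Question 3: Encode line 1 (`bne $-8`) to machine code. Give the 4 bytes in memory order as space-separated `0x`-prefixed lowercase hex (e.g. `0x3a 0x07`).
L1: bne op=0x1b:6|imm=-8:26 ⇒ 0x6ffffff8 ⇒ big 6f ff ff f8

0x6f 0xff 0xff 0xf8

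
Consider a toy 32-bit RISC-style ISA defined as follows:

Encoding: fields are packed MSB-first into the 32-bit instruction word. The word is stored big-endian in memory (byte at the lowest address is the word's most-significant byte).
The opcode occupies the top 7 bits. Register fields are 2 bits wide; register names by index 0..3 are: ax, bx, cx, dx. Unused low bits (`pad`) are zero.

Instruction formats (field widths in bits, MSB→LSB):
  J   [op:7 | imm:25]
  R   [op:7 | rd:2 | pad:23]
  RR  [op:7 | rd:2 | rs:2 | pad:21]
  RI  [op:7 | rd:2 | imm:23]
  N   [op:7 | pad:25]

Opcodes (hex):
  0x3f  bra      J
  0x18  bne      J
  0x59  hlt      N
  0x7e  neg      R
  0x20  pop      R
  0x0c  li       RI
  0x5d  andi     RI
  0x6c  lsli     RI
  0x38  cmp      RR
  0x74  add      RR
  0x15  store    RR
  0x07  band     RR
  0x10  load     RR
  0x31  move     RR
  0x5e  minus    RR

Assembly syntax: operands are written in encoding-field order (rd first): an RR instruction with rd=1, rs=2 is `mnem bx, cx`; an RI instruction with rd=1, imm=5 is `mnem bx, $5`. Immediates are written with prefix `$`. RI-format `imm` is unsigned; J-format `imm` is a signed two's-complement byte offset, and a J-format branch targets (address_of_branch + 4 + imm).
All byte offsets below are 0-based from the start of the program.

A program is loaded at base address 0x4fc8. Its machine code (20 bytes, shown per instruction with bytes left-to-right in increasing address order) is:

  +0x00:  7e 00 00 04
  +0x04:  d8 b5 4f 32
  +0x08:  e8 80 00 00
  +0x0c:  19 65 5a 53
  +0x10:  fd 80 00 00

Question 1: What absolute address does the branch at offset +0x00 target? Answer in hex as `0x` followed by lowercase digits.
0x4fd0

off 0x00: read 7e 00 00 04 as big → 0x7e000004
  top 7b → 0x3f → bra [J]
  [24:0] imm=4 = $4
  target = base 0x4fc8 + off 0x00 + 4 + imm 4 = 0x4fd0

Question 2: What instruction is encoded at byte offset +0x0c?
li cx, $6642259

@+0c  big-endian(19 65 5a 53) = 0x19655a53
  op=0x19655a53>>25=0xc ⇒ li (RI)
  [24:23] rd=2 = cx
  [22:0] imm=6642259 = $6642259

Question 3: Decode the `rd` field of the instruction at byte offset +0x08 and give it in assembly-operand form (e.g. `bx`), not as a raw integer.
bx

[08] e8 80 00 00 → 0xe8800000
  top 7b → 0x74 → add [RR]
  rd: (w>>23)&0x3=0x1 → bx
  rs: (w>>21)&0x3=0x0 → ax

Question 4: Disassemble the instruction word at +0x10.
neg dx

@+10  big-endian(fd 80 00 00) = 0xfd800000
  op=0xfd800000>>25=0x7e ⇒ neg (R)
  [24:23] rd=3 = dx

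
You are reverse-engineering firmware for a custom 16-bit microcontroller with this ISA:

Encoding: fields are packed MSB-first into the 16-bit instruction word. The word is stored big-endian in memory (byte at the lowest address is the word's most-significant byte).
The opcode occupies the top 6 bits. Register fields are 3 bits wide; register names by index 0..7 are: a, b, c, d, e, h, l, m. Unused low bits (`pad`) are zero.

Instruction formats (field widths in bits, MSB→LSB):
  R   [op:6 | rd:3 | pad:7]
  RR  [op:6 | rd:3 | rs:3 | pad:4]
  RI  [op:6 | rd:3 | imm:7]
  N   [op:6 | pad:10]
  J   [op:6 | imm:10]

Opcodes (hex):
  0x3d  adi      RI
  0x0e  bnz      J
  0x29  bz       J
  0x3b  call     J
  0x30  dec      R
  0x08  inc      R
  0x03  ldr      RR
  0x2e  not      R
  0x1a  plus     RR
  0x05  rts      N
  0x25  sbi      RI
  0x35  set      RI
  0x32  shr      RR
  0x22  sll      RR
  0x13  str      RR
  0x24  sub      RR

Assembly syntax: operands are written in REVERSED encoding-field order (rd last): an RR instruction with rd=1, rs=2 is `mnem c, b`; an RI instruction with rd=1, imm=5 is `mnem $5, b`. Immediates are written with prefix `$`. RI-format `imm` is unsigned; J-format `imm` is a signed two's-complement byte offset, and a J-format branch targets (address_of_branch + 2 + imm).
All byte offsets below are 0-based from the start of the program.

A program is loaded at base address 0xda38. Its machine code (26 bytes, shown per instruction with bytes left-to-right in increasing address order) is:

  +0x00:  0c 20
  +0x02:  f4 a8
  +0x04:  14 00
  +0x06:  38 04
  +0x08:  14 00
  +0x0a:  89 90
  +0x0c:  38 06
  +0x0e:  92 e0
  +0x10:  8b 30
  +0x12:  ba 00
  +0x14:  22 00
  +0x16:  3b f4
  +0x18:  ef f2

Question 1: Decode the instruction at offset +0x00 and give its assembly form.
off 0x00: read 0c 20 as big → 0x0c20
  opcode bits[15:10]=0x3: ldr/RR
  rd@[9:7]=0x0 ⇒ a
  rs@[6:4]=0x2 ⇒ c

ldr c, a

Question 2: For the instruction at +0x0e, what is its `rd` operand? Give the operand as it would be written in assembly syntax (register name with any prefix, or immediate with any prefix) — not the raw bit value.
h

off 0x0e: read 92 e0 as big → 0x92e0
  opcode bits[15:10]=0x24: sub/RR
  [9:7] rd=5 = h
  [6:4] rs=6 = l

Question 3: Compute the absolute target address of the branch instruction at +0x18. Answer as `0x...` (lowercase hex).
off 0x18: read ef f2 as big → 0xeff2
  top 6b → 0x3b → call [J]
  imm@[9:0]=0x3f2 (s10→-14) ⇒ $-14
  target = base 0xda38 + off 0x18 + 2 + imm -14 = 0xda44

0xda44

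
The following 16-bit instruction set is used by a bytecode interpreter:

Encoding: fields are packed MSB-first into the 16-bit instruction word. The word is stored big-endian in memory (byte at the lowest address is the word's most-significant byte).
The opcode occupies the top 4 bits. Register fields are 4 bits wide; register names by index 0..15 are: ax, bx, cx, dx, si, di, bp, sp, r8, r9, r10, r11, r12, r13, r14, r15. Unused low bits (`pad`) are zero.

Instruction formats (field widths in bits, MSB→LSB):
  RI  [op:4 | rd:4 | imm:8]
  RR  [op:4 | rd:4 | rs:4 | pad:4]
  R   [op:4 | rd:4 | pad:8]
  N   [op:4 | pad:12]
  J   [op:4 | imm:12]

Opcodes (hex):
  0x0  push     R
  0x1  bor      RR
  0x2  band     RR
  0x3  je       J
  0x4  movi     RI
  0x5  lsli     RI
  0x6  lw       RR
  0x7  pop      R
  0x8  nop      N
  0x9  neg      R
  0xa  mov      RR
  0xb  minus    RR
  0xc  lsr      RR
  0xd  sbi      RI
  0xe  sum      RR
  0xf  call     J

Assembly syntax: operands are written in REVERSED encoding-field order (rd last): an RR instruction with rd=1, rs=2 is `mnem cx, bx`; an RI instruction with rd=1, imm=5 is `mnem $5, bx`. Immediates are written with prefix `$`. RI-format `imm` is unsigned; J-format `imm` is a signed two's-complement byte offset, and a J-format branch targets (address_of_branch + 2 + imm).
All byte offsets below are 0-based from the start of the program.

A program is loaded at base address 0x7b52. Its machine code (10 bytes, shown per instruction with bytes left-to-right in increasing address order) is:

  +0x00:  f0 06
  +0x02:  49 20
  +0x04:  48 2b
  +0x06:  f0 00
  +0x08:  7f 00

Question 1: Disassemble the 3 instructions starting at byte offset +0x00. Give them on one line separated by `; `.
call $6; movi $32, r9; movi $43, r8

[00] f0 06 → 0xf006
  top 4b → 0xf → call [J]
  [11:0] imm=6 = $6
[02] 49 20 → 0x4920
  top 4b → 0x4 → movi [RI]
  [11:8] rd=9 = r9
  [7:0] imm=32 = $32
[04] 48 2b → 0x482b
  top 4b → 0x4 → movi [RI]
  [11:8] rd=8 = r8
  [7:0] imm=43 = $43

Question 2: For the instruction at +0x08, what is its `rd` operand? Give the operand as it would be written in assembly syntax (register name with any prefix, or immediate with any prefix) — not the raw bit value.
r15

+0x08: 7f 00 ⇒ word 0x7f00 (big)
  op=0x7f00>>12=0x7 ⇒ pop (R)
  rd: (w>>8)&0xf=0xf → r15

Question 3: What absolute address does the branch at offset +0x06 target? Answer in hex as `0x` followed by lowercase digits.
0x7b5a

[06] f0 00 → 0xf000
  top 4b → 0xf → call [J]
  imm@[11:0]=0x0 ⇒ $0
  target = base 0x7b52 + off 0x06 + 2 + imm 0 = 0x7b5a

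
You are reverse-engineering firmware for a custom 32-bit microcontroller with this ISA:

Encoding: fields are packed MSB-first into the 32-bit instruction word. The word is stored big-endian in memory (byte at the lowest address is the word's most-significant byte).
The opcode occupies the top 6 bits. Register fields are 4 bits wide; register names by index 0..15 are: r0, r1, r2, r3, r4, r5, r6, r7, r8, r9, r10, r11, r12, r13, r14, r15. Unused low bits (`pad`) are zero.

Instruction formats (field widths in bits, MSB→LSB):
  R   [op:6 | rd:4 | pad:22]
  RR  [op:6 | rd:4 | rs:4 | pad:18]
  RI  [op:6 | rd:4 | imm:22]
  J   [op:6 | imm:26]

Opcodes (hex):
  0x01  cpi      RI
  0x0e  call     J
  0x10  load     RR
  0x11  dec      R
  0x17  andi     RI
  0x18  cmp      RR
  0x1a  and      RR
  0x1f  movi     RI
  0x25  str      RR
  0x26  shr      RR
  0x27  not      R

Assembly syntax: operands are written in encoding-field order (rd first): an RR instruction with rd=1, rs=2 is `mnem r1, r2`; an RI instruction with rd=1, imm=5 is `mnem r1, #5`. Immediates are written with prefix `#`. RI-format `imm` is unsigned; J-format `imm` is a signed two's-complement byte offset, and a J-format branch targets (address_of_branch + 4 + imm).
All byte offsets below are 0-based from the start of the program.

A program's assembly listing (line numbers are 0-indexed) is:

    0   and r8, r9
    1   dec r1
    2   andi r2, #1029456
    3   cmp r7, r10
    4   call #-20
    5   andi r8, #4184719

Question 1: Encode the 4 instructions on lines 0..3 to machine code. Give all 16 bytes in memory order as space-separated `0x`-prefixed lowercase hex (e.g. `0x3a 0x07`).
0x6a 0x24 0x00 0x00 0x44 0x40 0x00 0x00 0x5c 0x8f 0xb5 0x50 0x61 0xe8 0x00 0x00

line 0 (and): pack op=0x1a:6|rd=8:4|rs=9:4|pad=0:18 = 0x6a240000; big→ 6a 24 00 00
line 1 (dec): pack op=0x11:6|rd=1:4|pad=0:22 = 0x44400000; big→ 44 40 00 00
line 2 (andi): pack op=0x17:6|rd=2:4|imm=1029456:22 = 0x5c8fb550; big→ 5c 8f b5 50
line 3 (cmp): pack op=0x18:6|rd=7:4|rs=10:4|pad=0:18 = 0x61e80000; big→ 61 e8 00 00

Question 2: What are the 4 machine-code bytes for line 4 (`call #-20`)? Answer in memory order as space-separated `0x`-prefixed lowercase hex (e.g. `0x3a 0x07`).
4. call fields op=0xe:6|imm=-20:26 → word 3bffffech → 3b ff ff ec

0x3b 0xff 0xff 0xec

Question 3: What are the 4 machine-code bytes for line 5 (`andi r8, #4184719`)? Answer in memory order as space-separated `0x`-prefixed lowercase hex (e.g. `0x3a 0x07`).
0x5e 0x3f 0xda 0x8f

5. andi fields op=0x17:6|rd=8:4|imm=4184719:22 → word 5e3fda8fh → 5e 3f da 8f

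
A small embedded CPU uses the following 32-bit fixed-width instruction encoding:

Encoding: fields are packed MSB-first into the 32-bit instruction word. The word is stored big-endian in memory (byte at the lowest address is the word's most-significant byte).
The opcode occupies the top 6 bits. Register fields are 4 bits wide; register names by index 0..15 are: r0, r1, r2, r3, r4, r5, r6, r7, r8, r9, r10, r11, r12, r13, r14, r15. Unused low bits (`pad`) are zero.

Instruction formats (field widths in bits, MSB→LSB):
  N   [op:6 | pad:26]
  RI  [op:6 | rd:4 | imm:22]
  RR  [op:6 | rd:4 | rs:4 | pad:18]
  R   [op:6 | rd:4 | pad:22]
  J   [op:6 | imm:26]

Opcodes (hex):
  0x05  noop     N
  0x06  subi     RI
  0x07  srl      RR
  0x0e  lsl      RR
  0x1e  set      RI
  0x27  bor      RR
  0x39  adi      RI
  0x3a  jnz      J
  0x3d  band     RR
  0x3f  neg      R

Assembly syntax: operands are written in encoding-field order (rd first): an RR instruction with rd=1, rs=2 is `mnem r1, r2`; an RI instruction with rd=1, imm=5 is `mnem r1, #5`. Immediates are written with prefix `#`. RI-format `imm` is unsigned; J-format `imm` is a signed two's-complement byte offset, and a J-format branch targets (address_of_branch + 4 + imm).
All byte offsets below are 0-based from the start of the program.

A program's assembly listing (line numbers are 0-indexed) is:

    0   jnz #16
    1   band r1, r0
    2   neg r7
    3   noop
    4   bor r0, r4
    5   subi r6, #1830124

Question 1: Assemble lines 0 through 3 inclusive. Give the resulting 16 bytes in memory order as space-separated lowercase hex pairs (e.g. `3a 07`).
0. jnz fields op=0x3a:6|imm=16:26 → word e8000010h → e8 00 00 10
1. band fields op=0x3d:6|rd=1:4|rs=0:4|pad=0:18 → word f4400000h → f4 40 00 00
2. neg fields op=0x3f:6|rd=7:4|pad=0:22 → word fdc00000h → fd c0 00 00
3. noop fields op=0x5:6|pad=0:26 → word 14000000h → 14 00 00 00

e8 00 00 10 f4 40 00 00 fd c0 00 00 14 00 00 00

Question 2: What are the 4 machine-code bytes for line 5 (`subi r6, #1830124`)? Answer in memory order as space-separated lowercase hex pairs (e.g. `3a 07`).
L5: subi op=0x6:6|rd=6:4|imm=1830124:22 ⇒ 0x199becec ⇒ big 19 9b ec ec

19 9b ec ec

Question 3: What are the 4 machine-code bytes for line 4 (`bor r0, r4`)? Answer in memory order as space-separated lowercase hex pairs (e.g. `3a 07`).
9c 10 00 00

line 4 (bor): pack op=0x27:6|rd=0:4|rs=4:4|pad=0:18 = 0x9c100000; big→ 9c 10 00 00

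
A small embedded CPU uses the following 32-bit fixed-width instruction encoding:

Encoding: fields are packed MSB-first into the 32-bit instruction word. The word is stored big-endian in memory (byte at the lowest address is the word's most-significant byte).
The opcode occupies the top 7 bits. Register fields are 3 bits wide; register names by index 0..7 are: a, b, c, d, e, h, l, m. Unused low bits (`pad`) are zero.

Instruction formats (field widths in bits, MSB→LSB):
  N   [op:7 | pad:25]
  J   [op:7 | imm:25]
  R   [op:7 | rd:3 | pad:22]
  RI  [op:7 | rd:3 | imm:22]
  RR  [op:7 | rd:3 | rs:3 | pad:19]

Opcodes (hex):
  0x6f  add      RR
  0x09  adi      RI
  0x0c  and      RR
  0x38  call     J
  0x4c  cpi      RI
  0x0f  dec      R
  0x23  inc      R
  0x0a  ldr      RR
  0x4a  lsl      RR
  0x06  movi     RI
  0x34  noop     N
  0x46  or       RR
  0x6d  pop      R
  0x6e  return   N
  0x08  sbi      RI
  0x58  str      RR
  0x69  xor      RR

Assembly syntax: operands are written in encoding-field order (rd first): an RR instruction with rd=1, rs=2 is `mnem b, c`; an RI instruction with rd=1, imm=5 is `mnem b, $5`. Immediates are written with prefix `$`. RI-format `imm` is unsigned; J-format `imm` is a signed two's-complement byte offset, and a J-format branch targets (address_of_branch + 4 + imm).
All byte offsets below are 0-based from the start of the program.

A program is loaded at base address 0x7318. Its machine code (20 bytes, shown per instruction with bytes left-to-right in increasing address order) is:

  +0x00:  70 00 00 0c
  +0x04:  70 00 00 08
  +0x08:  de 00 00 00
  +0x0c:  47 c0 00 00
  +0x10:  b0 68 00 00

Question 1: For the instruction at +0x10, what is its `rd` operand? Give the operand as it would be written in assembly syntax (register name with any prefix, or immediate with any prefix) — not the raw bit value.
[10] b0 68 00 00 → 0xb0680000
  op=0xb0680000>>25=0x58 ⇒ str (RR)
  rd@[24:22]=0x1 ⇒ b
  rs@[21:19]=0x5 ⇒ h

b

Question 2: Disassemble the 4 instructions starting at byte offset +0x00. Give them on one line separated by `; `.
off 0x00: read 70 00 00 0c as big → 0x7000000c
  opcode bits[31:25]=0x38: call/J
  imm: (w>>0)&0x1ffffff=0xc → $12
off 0x04: read 70 00 00 08 as big → 0x70000008
  opcode bits[31:25]=0x38: call/J
  imm: (w>>0)&0x1ffffff=0x8 → $8
off 0x08: read de 00 00 00 as big → 0xde000000
  opcode bits[31:25]=0x6f: add/RR
  rd: (w>>22)&0x7=0x0 → a
  rs: (w>>19)&0x7=0x0 → a
off 0x0c: read 47 c0 00 00 as big → 0x47c00000
  opcode bits[31:25]=0x23: inc/R
  rd: (w>>22)&0x7=0x7 → m

call $12; call $8; add a, a; inc m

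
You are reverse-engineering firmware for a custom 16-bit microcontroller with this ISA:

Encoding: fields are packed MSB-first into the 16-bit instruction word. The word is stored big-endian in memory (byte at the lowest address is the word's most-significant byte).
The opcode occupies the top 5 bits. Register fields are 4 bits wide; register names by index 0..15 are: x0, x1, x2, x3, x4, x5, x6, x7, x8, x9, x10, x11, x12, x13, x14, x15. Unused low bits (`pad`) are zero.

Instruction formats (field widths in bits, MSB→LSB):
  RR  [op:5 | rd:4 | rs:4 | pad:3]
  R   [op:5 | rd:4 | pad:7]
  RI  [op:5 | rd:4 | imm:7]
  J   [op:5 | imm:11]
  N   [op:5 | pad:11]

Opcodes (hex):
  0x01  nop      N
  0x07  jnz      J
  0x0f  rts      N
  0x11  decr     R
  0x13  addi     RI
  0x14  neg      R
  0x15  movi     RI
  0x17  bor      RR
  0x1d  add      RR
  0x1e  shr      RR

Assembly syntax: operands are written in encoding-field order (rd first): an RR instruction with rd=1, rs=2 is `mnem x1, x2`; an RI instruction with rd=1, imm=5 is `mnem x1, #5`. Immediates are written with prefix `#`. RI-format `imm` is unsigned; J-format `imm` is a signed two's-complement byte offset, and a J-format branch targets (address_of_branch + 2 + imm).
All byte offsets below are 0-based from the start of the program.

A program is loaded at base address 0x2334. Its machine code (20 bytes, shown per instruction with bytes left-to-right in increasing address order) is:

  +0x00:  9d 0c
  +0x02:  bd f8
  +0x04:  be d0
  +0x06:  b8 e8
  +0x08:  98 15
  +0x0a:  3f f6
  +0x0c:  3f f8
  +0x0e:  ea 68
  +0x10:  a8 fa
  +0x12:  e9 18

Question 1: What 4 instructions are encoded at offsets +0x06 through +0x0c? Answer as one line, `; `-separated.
bor x1, x13; addi x0, #21; jnz #-10; jnz #-8

+0x06: b8 e8 ⇒ word 0xb8e8 (big)
  opcode bits[15:11]=0x17: bor/RR
  rd: (w>>7)&0xf=0x1 → x1
  rs: (w>>3)&0xf=0xd → x13
+0x08: 98 15 ⇒ word 0x9815 (big)
  opcode bits[15:11]=0x13: addi/RI
  rd: (w>>7)&0xf=0x0 → x0
  imm: (w>>0)&0x7f=0x15 → #21
+0x0a: 3f f6 ⇒ word 0x3ff6 (big)
  opcode bits[15:11]=0x7: jnz/J
  imm: (w>>0)&0x7ff=0x7f6 (s11→-10) → #-10
+0x0c: 3f f8 ⇒ word 0x3ff8 (big)
  opcode bits[15:11]=0x7: jnz/J
  imm: (w>>0)&0x7ff=0x7f8 (s11→-8) → #-8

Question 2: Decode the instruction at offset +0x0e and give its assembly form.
@+0e  big-endian(ea 68) = 0xea68
  top 5b → 0x1d → add [RR]
  [10:7] rd=4 = x4
  [6:3] rs=13 = x13

add x4, x13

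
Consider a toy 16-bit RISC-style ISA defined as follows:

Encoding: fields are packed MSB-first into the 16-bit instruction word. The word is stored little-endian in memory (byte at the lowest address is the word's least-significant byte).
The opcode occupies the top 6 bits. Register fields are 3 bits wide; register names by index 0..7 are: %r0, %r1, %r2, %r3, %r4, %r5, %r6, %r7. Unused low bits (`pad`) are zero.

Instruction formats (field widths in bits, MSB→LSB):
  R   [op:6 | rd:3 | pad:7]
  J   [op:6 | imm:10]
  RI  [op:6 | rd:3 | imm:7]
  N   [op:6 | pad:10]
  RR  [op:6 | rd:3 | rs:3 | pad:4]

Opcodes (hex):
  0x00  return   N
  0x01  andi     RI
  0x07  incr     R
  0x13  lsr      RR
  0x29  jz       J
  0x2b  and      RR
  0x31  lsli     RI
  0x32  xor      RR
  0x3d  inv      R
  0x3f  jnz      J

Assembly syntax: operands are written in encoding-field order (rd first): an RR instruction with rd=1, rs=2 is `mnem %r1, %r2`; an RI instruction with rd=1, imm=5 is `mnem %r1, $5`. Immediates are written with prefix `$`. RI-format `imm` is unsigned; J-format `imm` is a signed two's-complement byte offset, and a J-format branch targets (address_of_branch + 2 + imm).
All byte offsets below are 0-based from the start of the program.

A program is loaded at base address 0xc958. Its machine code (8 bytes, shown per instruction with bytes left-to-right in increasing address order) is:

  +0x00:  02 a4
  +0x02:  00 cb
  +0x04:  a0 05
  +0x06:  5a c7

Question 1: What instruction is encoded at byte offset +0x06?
lsli %r6, $90

[06] 5a c7 → 0xc75a
  top 6b → 0x31 → lsli [RI]
  rd: (w>>7)&0x7=0x6 → %r6
  imm: (w>>0)&0x7f=0x5a → $90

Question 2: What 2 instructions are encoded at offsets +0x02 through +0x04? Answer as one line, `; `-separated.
+0x02: 00 cb ⇒ word 0xcb00 (little)
  opcode bits[15:10]=0x32: xor/RR
  rd: (w>>7)&0x7=0x6 → %r6
  rs: (w>>4)&0x7=0x0 → %r0
+0x04: a0 05 ⇒ word 0x05a0 (little)
  opcode bits[15:10]=0x1: andi/RI
  rd: (w>>7)&0x7=0x3 → %r3
  imm: (w>>0)&0x7f=0x20 → $32

xor %r6, %r0; andi %r3, $32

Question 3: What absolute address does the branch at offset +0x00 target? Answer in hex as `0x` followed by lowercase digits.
0xc95c

[00] 02 a4 → 0xa402
  top 6b → 0x29 → jz [J]
  [9:0] imm=2 = $2
  target = base 0xc958 + off 0x00 + 2 + imm 2 = 0xc95c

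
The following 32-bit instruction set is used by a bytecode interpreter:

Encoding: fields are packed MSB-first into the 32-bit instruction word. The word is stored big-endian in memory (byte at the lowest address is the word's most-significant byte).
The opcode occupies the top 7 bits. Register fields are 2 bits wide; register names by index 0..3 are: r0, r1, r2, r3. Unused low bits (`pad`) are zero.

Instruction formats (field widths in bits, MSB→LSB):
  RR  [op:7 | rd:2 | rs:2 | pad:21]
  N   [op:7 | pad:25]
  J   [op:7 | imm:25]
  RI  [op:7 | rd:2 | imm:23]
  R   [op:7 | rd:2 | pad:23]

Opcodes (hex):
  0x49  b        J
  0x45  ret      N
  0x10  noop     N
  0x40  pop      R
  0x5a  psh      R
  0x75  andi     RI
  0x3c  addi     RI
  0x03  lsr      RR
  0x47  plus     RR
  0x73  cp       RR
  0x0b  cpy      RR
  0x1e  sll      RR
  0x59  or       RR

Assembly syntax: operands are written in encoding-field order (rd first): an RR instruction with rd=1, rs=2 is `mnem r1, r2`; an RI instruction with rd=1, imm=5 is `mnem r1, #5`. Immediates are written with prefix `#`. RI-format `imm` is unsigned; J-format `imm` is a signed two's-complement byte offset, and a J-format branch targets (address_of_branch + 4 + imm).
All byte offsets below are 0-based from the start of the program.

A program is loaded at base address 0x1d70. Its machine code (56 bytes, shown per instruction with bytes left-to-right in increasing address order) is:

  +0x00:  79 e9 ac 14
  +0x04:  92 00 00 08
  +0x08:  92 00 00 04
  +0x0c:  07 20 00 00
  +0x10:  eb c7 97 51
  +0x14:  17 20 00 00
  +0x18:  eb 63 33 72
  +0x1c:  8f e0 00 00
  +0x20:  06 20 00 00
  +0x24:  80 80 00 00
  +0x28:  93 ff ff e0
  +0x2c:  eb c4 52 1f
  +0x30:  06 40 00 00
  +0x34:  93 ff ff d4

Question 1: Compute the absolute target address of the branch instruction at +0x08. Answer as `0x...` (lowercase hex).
0x1d80

off 0x08: read 92 00 00 04 as big → 0x92000004
  top 7b → 0x49 → b [J]
  [24:0] imm=4 = #4
  target = base 0x1d70 + off 0x08 + 4 + imm 4 = 0x1d80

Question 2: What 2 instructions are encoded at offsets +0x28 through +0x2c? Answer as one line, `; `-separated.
@+28  big-endian(93 ff ff e0) = 0x93ffffe0
  opcode bits[31:25]=0x49: b/J
  [24:0] imm=33554400 (s25→-32) = #-32
@+2c  big-endian(eb c4 52 1f) = 0xebc4521f
  opcode bits[31:25]=0x75: andi/RI
  [24:23] rd=3 = r3
  [22:0] imm=4477471 = #4477471

b #-32; andi r3, #4477471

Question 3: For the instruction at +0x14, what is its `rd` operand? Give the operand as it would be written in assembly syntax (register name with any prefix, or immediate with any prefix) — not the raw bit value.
r2

+0x14: 17 20 00 00 ⇒ word 0x17200000 (big)
  op=0x17200000>>25=0xb ⇒ cpy (RR)
  rd: (w>>23)&0x3=0x2 → r2
  rs: (w>>21)&0x3=0x1 → r1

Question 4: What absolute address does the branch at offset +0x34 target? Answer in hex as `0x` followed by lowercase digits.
+0x34: 93 ff ff d4 ⇒ word 0x93ffffd4 (big)
  op=0x93ffffd4>>25=0x49 ⇒ b (J)
  [24:0] imm=33554388 (s25→-44) = #-44
  target = base 0x1d70 + off 0x34 + 4 + imm -44 = 0x1d7c

0x1d7c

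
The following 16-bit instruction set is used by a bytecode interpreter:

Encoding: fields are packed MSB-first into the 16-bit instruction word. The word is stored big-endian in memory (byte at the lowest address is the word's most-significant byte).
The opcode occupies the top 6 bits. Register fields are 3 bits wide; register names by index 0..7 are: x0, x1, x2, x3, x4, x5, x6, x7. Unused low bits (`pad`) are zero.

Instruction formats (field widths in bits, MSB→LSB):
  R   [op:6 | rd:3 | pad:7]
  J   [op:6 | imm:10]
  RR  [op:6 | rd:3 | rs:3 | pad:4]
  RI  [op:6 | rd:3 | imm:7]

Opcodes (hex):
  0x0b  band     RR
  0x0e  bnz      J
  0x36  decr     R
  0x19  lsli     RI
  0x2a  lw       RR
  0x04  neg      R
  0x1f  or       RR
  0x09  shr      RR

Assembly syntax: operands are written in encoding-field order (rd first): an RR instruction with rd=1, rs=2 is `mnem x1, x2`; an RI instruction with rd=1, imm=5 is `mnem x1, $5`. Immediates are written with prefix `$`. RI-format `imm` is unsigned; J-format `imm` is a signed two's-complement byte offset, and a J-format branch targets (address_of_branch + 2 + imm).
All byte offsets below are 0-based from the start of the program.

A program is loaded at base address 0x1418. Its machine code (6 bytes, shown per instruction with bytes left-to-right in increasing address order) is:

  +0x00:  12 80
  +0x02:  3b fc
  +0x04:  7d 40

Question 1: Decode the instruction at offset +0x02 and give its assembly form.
off 0x02: read 3b fc as big → 0x3bfc
  top 6b → 0xe → bnz [J]
  [9:0] imm=1020 (s10→-4) = $-4

bnz $-4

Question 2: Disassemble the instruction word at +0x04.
or x2, x4

[04] 7d 40 → 0x7d40
  op=0x7d40>>10=0x1f ⇒ or (RR)
  rd: (w>>7)&0x7=0x2 → x2
  rs: (w>>4)&0x7=0x4 → x4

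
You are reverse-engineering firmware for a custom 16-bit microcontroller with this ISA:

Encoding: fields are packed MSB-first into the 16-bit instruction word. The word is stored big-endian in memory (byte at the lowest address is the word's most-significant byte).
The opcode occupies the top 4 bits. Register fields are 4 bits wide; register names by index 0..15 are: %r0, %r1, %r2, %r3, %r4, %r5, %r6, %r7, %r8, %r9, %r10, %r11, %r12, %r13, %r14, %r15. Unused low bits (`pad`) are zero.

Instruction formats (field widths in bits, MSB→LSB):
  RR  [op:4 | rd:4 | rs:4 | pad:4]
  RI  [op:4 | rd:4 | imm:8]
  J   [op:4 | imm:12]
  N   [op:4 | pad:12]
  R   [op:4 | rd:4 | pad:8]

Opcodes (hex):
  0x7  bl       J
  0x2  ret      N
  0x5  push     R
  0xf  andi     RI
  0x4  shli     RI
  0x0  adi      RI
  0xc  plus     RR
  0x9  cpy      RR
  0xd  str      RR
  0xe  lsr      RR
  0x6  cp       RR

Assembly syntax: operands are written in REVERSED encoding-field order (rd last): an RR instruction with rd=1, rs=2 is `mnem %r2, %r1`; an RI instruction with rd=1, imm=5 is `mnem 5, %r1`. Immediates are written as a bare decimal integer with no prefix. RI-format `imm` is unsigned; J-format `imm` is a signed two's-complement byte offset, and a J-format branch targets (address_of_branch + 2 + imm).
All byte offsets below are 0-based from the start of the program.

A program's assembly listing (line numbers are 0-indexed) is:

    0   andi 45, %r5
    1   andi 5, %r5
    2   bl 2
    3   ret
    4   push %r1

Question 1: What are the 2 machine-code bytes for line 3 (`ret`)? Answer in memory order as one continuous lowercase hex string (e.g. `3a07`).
L3: ret op=0x2:4|pad=0:12 ⇒ 0x2000 ⇒ big 20 00

2000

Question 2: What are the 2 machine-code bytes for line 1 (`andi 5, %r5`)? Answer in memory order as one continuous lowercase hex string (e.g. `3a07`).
L1: andi op=0xf:4|rd=5:4|imm=5:8 ⇒ 0xf505 ⇒ big f5 05

f505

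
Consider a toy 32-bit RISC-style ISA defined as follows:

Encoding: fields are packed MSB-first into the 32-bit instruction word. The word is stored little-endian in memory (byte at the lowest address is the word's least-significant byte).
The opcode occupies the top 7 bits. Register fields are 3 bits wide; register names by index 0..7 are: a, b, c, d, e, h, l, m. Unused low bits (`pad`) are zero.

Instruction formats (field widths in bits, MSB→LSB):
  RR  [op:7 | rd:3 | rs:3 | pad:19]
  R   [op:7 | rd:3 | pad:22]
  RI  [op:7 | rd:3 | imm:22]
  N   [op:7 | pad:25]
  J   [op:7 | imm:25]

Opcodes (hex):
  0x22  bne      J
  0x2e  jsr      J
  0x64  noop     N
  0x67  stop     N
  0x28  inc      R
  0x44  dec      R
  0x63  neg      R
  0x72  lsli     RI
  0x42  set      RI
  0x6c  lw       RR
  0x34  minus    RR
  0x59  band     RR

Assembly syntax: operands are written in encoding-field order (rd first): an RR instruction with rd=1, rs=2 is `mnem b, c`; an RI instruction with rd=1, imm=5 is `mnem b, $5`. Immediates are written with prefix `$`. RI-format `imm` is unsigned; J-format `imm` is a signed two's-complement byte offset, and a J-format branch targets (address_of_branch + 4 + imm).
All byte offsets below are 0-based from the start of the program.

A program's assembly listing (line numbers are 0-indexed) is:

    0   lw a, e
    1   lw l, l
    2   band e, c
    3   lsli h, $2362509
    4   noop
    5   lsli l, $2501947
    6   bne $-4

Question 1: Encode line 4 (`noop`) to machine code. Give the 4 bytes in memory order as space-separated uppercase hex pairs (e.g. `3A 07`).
line 4 (noop): pack op=0x64:7|pad=0:25 = 0xc8000000; little→ 00 00 00 c8

00 00 00 C8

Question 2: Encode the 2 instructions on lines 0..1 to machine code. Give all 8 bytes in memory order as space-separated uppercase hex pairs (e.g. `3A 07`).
L0: lw op=0x6c:7|rd=0:3|rs=4:3|pad=0:19 ⇒ 0xd8200000 ⇒ little 00 00 20 d8
L1: lw op=0x6c:7|rd=6:3|rs=6:3|pad=0:19 ⇒ 0xd9b00000 ⇒ little 00 00 b0 d9

00 00 20 D8 00 00 B0 D9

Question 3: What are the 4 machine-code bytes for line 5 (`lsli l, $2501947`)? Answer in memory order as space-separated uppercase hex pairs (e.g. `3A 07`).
3B 2D A6 E5

5. lsli fields op=0x72:7|rd=6:3|imm=2501947:22 → word e5a62d3bh → 3b 2d a6 e5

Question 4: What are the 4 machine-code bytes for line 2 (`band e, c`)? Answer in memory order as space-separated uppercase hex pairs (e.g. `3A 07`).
00 00 10 B3

line 2 (band): pack op=0x59:7|rd=4:3|rs=2:3|pad=0:19 = 0xb3100000; little→ 00 00 10 b3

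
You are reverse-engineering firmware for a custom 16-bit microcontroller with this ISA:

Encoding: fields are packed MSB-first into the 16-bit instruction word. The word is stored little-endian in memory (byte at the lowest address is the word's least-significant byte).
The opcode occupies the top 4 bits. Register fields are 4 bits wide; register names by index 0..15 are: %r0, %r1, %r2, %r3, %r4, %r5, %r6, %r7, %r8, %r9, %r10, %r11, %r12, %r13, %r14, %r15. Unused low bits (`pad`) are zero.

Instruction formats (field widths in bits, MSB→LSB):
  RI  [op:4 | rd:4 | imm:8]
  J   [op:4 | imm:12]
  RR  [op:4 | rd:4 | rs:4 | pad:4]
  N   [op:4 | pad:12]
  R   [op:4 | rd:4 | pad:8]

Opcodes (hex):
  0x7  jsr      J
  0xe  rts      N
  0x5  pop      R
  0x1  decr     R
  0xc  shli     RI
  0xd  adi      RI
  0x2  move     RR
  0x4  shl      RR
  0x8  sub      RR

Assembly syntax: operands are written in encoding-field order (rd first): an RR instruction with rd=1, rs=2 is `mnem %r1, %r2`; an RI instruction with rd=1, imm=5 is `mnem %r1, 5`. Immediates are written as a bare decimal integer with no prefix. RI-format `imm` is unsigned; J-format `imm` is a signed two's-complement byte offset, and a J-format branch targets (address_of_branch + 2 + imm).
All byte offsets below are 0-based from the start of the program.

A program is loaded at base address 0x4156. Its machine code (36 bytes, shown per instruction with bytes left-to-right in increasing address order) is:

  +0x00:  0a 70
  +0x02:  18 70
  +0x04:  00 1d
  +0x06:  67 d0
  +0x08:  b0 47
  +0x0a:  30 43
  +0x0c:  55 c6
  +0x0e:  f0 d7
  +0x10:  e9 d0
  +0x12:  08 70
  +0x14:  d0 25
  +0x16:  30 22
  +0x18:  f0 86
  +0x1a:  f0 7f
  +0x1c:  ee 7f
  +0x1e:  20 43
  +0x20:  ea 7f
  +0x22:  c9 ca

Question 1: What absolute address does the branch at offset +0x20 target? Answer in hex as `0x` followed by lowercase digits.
@+20  little-endian(ea 7f) = 0x7fea
  opcode bits[15:12]=0x7: jsr/J
  [11:0] imm=4074 (s12→-22) = -22
  target = base 0x4156 + off 0x20 + 2 + imm -22 = 0x4162

0x4162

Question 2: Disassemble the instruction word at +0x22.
shli %r10, 201

@+22  little-endian(c9 ca) = 0xcac9
  op=0xcac9>>12=0xc ⇒ shli (RI)
  [11:8] rd=10 = %r10
  [7:0] imm=201 = 201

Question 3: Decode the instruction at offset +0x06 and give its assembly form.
[06] 67 d0 → 0xd067
  op=0xd067>>12=0xd ⇒ adi (RI)
  rd: (w>>8)&0xf=0x0 → %r0
  imm: (w>>0)&0xff=0x67 → 103

adi %r0, 103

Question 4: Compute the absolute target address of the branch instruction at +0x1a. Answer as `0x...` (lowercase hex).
0x4162

+0x1a: f0 7f ⇒ word 0x7ff0 (little)
  opcode bits[15:12]=0x7: jsr/J
  imm: (w>>0)&0xfff=0xff0 (s12→-16) → -16
  target = base 0x4156 + off 0x1a + 2 + imm -16 = 0x4162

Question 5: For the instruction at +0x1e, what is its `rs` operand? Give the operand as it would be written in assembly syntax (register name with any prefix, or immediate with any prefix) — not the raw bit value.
%r2

+0x1e: 20 43 ⇒ word 0x4320 (little)
  opcode bits[15:12]=0x4: shl/RR
  rd@[11:8]=0x3 ⇒ %r3
  rs@[7:4]=0x2 ⇒ %r2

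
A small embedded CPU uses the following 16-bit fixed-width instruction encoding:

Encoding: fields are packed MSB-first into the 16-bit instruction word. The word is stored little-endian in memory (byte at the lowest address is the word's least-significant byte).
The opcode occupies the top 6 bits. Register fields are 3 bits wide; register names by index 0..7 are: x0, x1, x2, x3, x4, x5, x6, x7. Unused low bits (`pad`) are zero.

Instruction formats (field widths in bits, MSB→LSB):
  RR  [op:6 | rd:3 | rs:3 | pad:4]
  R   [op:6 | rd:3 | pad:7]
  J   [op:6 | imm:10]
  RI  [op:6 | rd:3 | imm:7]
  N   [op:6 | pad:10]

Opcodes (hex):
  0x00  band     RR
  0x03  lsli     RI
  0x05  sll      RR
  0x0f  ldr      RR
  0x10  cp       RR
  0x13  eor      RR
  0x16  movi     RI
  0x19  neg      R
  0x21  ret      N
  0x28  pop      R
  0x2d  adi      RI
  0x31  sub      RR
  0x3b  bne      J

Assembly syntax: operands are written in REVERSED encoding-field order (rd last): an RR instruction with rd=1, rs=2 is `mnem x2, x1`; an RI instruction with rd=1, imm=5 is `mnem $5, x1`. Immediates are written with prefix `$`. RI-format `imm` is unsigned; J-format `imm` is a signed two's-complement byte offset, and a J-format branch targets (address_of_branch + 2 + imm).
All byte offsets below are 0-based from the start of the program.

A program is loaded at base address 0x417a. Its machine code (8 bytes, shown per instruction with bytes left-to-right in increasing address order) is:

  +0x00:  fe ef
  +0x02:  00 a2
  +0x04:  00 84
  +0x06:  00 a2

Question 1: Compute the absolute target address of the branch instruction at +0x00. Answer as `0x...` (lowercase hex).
off 0x00: read fe ef as little → 0xeffe
  op=0xeffe>>10=0x3b ⇒ bne (J)
  imm: (w>>0)&0x3ff=0x3fe (s10→-2) → $-2
  target = base 0x417a + off 0x00 + 2 + imm -2 = 0x417a

0x417a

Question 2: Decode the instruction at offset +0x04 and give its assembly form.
ret

@+04  little-endian(00 84) = 0x8400
  top 6b → 0x21 → ret [N]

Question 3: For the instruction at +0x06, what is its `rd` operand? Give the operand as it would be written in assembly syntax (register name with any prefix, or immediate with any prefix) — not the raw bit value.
off 0x06: read 00 a2 as little → 0xa200
  top 6b → 0x28 → pop [R]
  rd@[9:7]=0x4 ⇒ x4

x4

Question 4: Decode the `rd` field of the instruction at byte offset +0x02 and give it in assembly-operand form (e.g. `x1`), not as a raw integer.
x4

@+02  little-endian(00 a2) = 0xa200
  opcode bits[15:10]=0x28: pop/R
  rd: (w>>7)&0x7=0x4 → x4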